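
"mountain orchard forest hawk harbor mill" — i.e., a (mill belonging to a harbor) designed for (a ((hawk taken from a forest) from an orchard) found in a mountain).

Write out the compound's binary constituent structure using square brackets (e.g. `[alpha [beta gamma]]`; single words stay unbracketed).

[[mountain [orchard [forest hawk]]] [harbor mill]]

Overall it is a kind of mill (specifically "harbor mill"); the modifier is "mountain orchard forest hawk".
"mountain orchard forest hawk" → head "hawk" (specifically "orchard forest hawk"), modifier "mountain".
"orchard forest hawk" → head "hawk" (specifically "forest hawk"), modifier "orchard".
"forest hawk" → head "hawk", modifier "forest".
"harbor mill" → head "mill", modifier "harbor".
Putting it together: [[mountain [orchard [forest hawk]]] [harbor mill]].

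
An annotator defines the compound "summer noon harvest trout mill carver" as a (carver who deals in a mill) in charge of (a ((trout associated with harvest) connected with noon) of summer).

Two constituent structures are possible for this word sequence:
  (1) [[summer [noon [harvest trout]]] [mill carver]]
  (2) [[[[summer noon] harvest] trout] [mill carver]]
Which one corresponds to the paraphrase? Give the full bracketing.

[[summer [noon [harvest trout]]] [mill carver]]

The paraphrase's head is the "carver" part ("mill carver"); its modifier is "summer noon harvest trout".
That top-level split, carried through the inner groups, gives [[summer [noon [harvest trout]]] [mill carver]].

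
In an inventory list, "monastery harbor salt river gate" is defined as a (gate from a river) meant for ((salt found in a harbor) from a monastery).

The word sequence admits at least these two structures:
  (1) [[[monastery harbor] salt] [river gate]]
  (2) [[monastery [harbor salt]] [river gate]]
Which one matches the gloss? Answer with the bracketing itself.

[[monastery [harbor salt]] [river gate]]

The paraphrase's head is the "gate" part ("river gate"); its modifier is "monastery harbor salt".
That top-level split, carried through the inner groups, gives [[monastery [harbor salt]] [river gate]].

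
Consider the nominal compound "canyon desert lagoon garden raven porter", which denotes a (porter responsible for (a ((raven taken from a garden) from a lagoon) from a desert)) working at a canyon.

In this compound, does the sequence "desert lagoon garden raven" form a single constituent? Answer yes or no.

yes

The paraphrase groups the words so that "desert lagoon garden raven" is one unit: it corresponds to a single parenthesized sub-phrase.
The full structure is [canyon [[desert [lagoon [garden raven]]] porter]], in which [desert lagoon garden raven] is a constituent.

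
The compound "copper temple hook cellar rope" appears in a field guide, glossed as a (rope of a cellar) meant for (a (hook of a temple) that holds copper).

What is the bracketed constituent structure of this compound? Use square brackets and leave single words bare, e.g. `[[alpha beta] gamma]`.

[[copper [temple hook]] [cellar rope]]

Whole compound: head "rope" (specifically "cellar rope"), modifier "copper temple hook".
"copper temple hook" → head "hook" (specifically "temple hook"), modifier "copper".
"temple hook" → head "hook", modifier "temple".
"cellar rope" → head "rope", modifier "cellar".
Putting it together: [[copper [temple hook]] [cellar rope]].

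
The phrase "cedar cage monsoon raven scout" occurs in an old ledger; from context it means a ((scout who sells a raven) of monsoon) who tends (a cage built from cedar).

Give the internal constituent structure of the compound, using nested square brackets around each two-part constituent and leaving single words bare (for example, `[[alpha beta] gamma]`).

[[cedar cage] [monsoon [raven scout]]]

At the top level: head "scout" (specifically "monsoon raven scout"); modifier "cedar cage".
Within "cedar cage", the head is "cage" and the modifier is "cedar".
Within "monsoon raven scout", the head is "scout" (specifically "raven scout") and the modifier is "monsoon".
Within "raven scout", the head is "scout" and the modifier is "raven".
Assembled: [[cedar cage] [monsoon [raven scout]]].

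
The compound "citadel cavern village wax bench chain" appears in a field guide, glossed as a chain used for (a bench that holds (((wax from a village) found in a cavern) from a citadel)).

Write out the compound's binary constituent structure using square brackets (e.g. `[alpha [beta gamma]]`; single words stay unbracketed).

Overall it is a kind of chain; the modifier is "citadel cavern village wax bench".
"citadel cavern village wax bench" → head "bench", modifier "citadel cavern village wax".
"citadel cavern village wax" → head "wax" (specifically "cavern village wax"), modifier "citadel".
"cavern village wax" → head "wax" (specifically "village wax"), modifier "cavern".
"village wax" → head "wax", modifier "village".
Putting it together: [[[citadel [cavern [village wax]]] bench] chain].

[[[citadel [cavern [village wax]]] bench] chain]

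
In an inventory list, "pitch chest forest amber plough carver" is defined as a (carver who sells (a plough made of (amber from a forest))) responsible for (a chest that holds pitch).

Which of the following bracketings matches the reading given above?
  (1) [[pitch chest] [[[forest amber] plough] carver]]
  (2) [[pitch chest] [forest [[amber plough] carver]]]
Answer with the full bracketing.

[[pitch chest] [[[forest amber] plough] carver]]

The paraphrase's head is the "carver" part ("forest amber plough carver"); its modifier is "pitch chest".
That top-level split, carried through the inner groups, gives [[pitch chest] [[[forest amber] plough] carver]].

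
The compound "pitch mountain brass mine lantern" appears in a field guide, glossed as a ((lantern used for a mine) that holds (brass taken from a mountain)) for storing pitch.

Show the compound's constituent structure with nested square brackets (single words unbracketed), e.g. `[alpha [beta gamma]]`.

[pitch [[mountain brass] [mine lantern]]]

The outermost head in the paraphrase is "lantern" (specifically "mountain brass mine lantern"), modified by "pitch".
"mountain brass mine lantern" → head "lantern" (specifically "mine lantern"), modifier "mountain brass".
"mountain brass" → head "brass", modifier "mountain".
"mine lantern" → head "lantern", modifier "mine".
Assembled: [pitch [[mountain brass] [mine lantern]]].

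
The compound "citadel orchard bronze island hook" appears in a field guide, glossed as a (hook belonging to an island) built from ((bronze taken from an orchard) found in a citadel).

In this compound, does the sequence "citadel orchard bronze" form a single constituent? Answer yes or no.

yes

The paraphrase groups the words so that "citadel orchard bronze" is one unit: it corresponds to a single parenthesized sub-phrase.
The full structure is [[citadel [orchard bronze]] [island hook]], in which [citadel orchard bronze] is a constituent.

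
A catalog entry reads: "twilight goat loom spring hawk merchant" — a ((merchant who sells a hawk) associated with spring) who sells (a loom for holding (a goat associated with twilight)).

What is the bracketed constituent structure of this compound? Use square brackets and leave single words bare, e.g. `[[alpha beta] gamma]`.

The outermost head in the paraphrase is "merchant" (specifically "spring hawk merchant"), modified by "twilight goat loom".
Within "twilight goat loom", the head is "loom" and the modifier is "twilight goat".
Within "twilight goat", the head is "goat" and the modifier is "twilight".
Within "spring hawk merchant", the head is "merchant" (specifically "hawk merchant") and the modifier is "spring".
Within "hawk merchant", the head is "merchant" and the modifier is "hawk".
Putting it together: [[[twilight goat] loom] [spring [hawk merchant]]].

[[[twilight goat] loom] [spring [hawk merchant]]]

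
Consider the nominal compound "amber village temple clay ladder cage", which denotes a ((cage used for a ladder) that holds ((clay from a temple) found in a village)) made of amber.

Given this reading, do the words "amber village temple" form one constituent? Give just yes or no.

no

The top-level split is [amber] [village temple clay ladder cage]; the full structure is [amber [[village [temple clay]] [ladder cage]]].
"amber village temple" straddles a constituent boundary, so it is not a single unit.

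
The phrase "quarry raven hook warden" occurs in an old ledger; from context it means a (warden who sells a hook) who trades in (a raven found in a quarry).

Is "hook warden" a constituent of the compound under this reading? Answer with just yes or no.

The paraphrase groups the words so that "hook warden" is one unit: it corresponds to a single parenthesized sub-phrase.
The full structure is [[quarry raven] [hook warden]], in which [hook warden] is a constituent.

yes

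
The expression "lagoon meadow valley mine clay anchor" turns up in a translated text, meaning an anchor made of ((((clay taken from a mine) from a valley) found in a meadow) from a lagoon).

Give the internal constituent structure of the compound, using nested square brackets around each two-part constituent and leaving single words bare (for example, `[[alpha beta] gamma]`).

[[lagoon [meadow [valley [mine clay]]]] anchor]

At the top level: head "anchor"; modifier "lagoon meadow valley mine clay".
Inside "lagoon meadow valley mine clay": head "clay" (specifically "meadow valley mine clay"), modifier "lagoon".
Inside "meadow valley mine clay": head "clay" (specifically "valley mine clay"), modifier "meadow".
Inside "valley mine clay": head "clay" (specifically "mine clay"), modifier "valley".
Inside "mine clay": head "clay", modifier "mine".
Putting it together: [[lagoon [meadow [valley [mine clay]]]] anchor].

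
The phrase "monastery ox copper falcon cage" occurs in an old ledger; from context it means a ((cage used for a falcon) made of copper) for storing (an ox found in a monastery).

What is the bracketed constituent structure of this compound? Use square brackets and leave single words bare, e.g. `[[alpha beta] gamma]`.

At the top level: head "cage" (specifically "copper falcon cage"); modifier "monastery ox".
Inside "monastery ox": head "ox", modifier "monastery".
Inside "copper falcon cage": head "cage" (specifically "falcon cage"), modifier "copper".
Inside "falcon cage": head "cage", modifier "falcon".
So the structure is [[monastery ox] [copper [falcon cage]]].

[[monastery ox] [copper [falcon cage]]]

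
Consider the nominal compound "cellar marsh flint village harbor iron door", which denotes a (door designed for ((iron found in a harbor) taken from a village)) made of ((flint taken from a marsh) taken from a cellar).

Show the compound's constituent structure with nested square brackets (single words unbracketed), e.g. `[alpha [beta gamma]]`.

[[cellar [marsh flint]] [[village [harbor iron]] door]]

Whole compound: head "door" (specifically "village harbor iron door"), modifier "cellar marsh flint".
Within "cellar marsh flint", the head is "flint" (specifically "marsh flint") and the modifier is "cellar".
Within "marsh flint", the head is "flint" and the modifier is "marsh".
Within "village harbor iron door", the head is "door" and the modifier is "village harbor iron".
Within "village harbor iron", the head is "iron" (specifically "harbor iron") and the modifier is "village".
Within "harbor iron", the head is "iron" and the modifier is "harbor".
Assembled: [[cellar [marsh flint]] [[village [harbor iron]] door]].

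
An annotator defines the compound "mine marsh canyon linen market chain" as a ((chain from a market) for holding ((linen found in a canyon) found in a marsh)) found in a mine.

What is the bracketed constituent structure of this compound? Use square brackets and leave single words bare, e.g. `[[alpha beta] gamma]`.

[mine [[marsh [canyon linen]] [market chain]]]

Whole compound: head "chain" (specifically "marsh canyon linen market chain"), modifier "mine".
Within "marsh canyon linen market chain", the head is "chain" (specifically "market chain") and the modifier is "marsh canyon linen".
Within "marsh canyon linen", the head is "linen" (specifically "canyon linen") and the modifier is "marsh".
Within "canyon linen", the head is "linen" and the modifier is "canyon".
Within "market chain", the head is "chain" and the modifier is "market".
Putting it together: [mine [[marsh [canyon linen]] [market chain]]].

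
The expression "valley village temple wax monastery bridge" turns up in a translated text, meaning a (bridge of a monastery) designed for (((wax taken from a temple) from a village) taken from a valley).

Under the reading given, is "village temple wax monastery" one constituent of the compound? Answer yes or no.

The top-level split is [valley village temple wax] [monastery bridge]; the full structure is [[valley [village [temple wax]]] [monastery bridge]].
"village temple wax monastery" straddles a constituent boundary, so it is not a single unit.

no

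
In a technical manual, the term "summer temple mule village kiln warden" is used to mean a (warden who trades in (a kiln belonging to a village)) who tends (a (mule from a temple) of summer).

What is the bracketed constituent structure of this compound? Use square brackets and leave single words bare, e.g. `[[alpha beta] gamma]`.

[[summer [temple mule]] [[village kiln] warden]]

The outermost head in the paraphrase is "warden" (specifically "village kiln warden"), modified by "summer temple mule".
Within "summer temple mule", the head is "mule" (specifically "temple mule") and the modifier is "summer".
Within "temple mule", the head is "mule" and the modifier is "temple".
Within "village kiln warden", the head is "warden" and the modifier is "village kiln".
Within "village kiln", the head is "kiln" and the modifier is "village".
So the structure is [[summer [temple mule]] [[village kiln] warden]].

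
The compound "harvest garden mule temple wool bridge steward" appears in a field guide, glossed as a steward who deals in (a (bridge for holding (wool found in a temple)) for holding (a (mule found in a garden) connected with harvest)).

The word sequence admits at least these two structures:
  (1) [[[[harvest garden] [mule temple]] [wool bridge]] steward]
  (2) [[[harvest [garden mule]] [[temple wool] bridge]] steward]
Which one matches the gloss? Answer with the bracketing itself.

The paraphrase's head is the "steward" part ("steward"); its modifier is "harvest garden mule temple wool bridge".
That top-level split, carried through the inner groups, gives [[[harvest [garden mule]] [[temple wool] bridge]] steward].

[[[harvest [garden mule]] [[temple wool] bridge]] steward]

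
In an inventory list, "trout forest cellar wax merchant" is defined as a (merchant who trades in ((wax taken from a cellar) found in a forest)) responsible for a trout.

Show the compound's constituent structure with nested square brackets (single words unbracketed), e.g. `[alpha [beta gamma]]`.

At the top level: head "merchant" (specifically "forest cellar wax merchant"); modifier "trout".
Within "forest cellar wax merchant", the head is "merchant" and the modifier is "forest cellar wax".
Within "forest cellar wax", the head is "wax" (specifically "cellar wax") and the modifier is "forest".
Within "cellar wax", the head is "wax" and the modifier is "cellar".
Assembled: [trout [[forest [cellar wax]] merchant]].

[trout [[forest [cellar wax]] merchant]]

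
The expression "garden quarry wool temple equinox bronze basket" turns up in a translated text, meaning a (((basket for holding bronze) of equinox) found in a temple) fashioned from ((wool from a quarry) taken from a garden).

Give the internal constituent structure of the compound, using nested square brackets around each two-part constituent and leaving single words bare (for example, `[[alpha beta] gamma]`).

The outermost head in the paraphrase is "basket" (specifically "temple equinox bronze basket"), modified by "garden quarry wool".
"garden quarry wool" → head "wool" (specifically "quarry wool"), modifier "garden".
"quarry wool" → head "wool", modifier "quarry".
"temple equinox bronze basket" → head "basket" (specifically "equinox bronze basket"), modifier "temple".
"equinox bronze basket" → head "basket" (specifically "bronze basket"), modifier "equinox".
"bronze basket" → head "basket", modifier "bronze".
Assembled: [[garden [quarry wool]] [temple [equinox [bronze basket]]]].

[[garden [quarry wool]] [temple [equinox [bronze basket]]]]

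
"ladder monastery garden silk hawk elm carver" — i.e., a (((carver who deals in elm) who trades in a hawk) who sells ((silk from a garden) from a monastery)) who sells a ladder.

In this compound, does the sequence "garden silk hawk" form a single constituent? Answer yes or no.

no

The top-level split is [ladder] [monastery garden silk hawk elm carver]; the full structure is [ladder [[monastery [garden silk]] [hawk [elm carver]]]].
"garden silk hawk" straddles a constituent boundary, so it is not a single unit.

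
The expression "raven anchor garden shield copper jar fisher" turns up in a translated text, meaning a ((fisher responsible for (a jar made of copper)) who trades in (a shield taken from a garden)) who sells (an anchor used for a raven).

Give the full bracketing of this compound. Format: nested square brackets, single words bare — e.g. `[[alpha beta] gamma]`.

[[raven anchor] [[garden shield] [[copper jar] fisher]]]

The outermost head in the paraphrase is "fisher" (specifically "garden shield copper jar fisher"), modified by "raven anchor".
Inside "raven anchor": head "anchor", modifier "raven".
Inside "garden shield copper jar fisher": head "fisher" (specifically "copper jar fisher"), modifier "garden shield".
Inside "garden shield": head "shield", modifier "garden".
Inside "copper jar fisher": head "fisher", modifier "copper jar".
Inside "copper jar": head "jar", modifier "copper".
So the structure is [[raven anchor] [[garden shield] [[copper jar] fisher]]].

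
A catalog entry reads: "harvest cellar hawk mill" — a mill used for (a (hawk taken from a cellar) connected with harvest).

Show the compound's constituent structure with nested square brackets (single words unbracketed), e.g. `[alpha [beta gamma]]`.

At the top level: head "mill"; modifier "harvest cellar hawk".
Within "harvest cellar hawk", the head is "hawk" (specifically "cellar hawk") and the modifier is "harvest".
Within "cellar hawk", the head is "hawk" and the modifier is "cellar".
Assembled: [[harvest [cellar hawk]] mill].

[[harvest [cellar hawk]] mill]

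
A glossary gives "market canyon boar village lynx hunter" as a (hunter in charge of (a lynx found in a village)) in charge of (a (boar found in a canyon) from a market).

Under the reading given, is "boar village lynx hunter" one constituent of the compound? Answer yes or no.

no

The top-level split is [market canyon boar] [village lynx hunter]; the full structure is [[market [canyon boar]] [[village lynx] hunter]].
"boar village lynx hunter" straddles a constituent boundary, so it is not a single unit.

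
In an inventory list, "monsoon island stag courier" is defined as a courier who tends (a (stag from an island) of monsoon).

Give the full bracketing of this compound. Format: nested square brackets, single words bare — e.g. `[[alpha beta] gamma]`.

At the top level: head "courier"; modifier "monsoon island stag".
Inside "monsoon island stag": head "stag" (specifically "island stag"), modifier "monsoon".
Inside "island stag": head "stag", modifier "island".
Putting it together: [[monsoon [island stag]] courier].

[[monsoon [island stag]] courier]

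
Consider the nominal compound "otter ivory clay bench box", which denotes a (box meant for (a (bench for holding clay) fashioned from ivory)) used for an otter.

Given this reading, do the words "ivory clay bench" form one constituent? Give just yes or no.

yes

The paraphrase groups the words so that "ivory clay bench" is one unit: it corresponds to a single parenthesized sub-phrase.
The full structure is [otter [[ivory [clay bench]] box]], in which [ivory clay bench] is a constituent.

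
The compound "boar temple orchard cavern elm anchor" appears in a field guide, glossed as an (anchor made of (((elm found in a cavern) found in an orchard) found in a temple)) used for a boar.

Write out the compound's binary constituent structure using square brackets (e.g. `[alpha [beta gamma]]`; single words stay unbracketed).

Whole compound: head "anchor" (specifically "temple orchard cavern elm anchor"), modifier "boar".
Within "temple orchard cavern elm anchor", the head is "anchor" and the modifier is "temple orchard cavern elm".
Within "temple orchard cavern elm", the head is "elm" (specifically "orchard cavern elm") and the modifier is "temple".
Within "orchard cavern elm", the head is "elm" (specifically "cavern elm") and the modifier is "orchard".
Within "cavern elm", the head is "elm" and the modifier is "cavern".
Assembled: [boar [[temple [orchard [cavern elm]]] anchor]].

[boar [[temple [orchard [cavern elm]]] anchor]]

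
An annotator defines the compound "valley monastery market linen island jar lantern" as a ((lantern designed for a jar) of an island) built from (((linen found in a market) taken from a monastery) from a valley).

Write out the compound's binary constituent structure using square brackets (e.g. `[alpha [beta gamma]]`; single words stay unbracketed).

The outermost head in the paraphrase is "lantern" (specifically "island jar lantern"), modified by "valley monastery market linen".
Inside "valley monastery market linen": head "linen" (specifically "monastery market linen"), modifier "valley".
Inside "monastery market linen": head "linen" (specifically "market linen"), modifier "monastery".
Inside "market linen": head "linen", modifier "market".
Inside "island jar lantern": head "lantern" (specifically "jar lantern"), modifier "island".
Inside "jar lantern": head "lantern", modifier "jar".
Assembled: [[valley [monastery [market linen]]] [island [jar lantern]]].

[[valley [monastery [market linen]]] [island [jar lantern]]]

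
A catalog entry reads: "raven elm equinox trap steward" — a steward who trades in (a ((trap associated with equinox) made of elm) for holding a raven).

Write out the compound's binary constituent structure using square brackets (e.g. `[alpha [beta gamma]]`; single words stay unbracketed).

[[raven [elm [equinox trap]]] steward]

At the top level: head "steward"; modifier "raven elm equinox trap".
Within "raven elm equinox trap", the head is "trap" (specifically "elm equinox trap") and the modifier is "raven".
Within "elm equinox trap", the head is "trap" (specifically "equinox trap") and the modifier is "elm".
Within "equinox trap", the head is "trap" and the modifier is "equinox".
Putting it together: [[raven [elm [equinox trap]]] steward].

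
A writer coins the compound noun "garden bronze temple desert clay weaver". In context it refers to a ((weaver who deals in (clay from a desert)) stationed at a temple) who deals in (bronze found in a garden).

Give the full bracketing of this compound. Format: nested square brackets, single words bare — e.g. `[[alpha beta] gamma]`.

Whole compound: head "weaver" (specifically "temple desert clay weaver"), modifier "garden bronze".
Inside "garden bronze": head "bronze", modifier "garden".
Inside "temple desert clay weaver": head "weaver" (specifically "desert clay weaver"), modifier "temple".
Inside "desert clay weaver": head "weaver", modifier "desert clay".
Inside "desert clay": head "clay", modifier "desert".
So the structure is [[garden bronze] [temple [[desert clay] weaver]]].

[[garden bronze] [temple [[desert clay] weaver]]]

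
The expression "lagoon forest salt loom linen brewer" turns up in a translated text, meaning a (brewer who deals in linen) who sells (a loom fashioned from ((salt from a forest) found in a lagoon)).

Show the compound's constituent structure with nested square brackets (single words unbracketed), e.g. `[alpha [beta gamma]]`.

The outermost head in the paraphrase is "brewer" (specifically "linen brewer"), modified by "lagoon forest salt loom".
Within "lagoon forest salt loom", the head is "loom" and the modifier is "lagoon forest salt".
Within "lagoon forest salt", the head is "salt" (specifically "forest salt") and the modifier is "lagoon".
Within "forest salt", the head is "salt" and the modifier is "forest".
Within "linen brewer", the head is "brewer" and the modifier is "linen".
Assembled: [[[lagoon [forest salt]] loom] [linen brewer]].

[[[lagoon [forest salt]] loom] [linen brewer]]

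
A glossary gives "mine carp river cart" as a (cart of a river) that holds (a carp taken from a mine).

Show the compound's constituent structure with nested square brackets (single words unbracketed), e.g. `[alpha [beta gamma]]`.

[[mine carp] [river cart]]

Overall it is a kind of cart (specifically "river cart"); the modifier is "mine carp".
Within "mine carp", the head is "carp" and the modifier is "mine".
Within "river cart", the head is "cart" and the modifier is "river".
So the structure is [[mine carp] [river cart]].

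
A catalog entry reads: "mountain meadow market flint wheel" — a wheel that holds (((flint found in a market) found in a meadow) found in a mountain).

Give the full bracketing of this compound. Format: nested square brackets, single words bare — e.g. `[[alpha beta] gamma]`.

[[mountain [meadow [market flint]]] wheel]

Whole compound: head "wheel", modifier "mountain meadow market flint".
Inside "mountain meadow market flint": head "flint" (specifically "meadow market flint"), modifier "mountain".
Inside "meadow market flint": head "flint" (specifically "market flint"), modifier "meadow".
Inside "market flint": head "flint", modifier "market".
So the structure is [[mountain [meadow [market flint]]] wheel].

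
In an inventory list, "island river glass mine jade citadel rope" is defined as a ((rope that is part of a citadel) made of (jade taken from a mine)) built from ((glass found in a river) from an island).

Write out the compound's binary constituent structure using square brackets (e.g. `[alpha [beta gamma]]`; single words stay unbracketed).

At the top level: head "rope" (specifically "mine jade citadel rope"); modifier "island river glass".
"island river glass" → head "glass" (specifically "river glass"), modifier "island".
"river glass" → head "glass", modifier "river".
"mine jade citadel rope" → head "rope" (specifically "citadel rope"), modifier "mine jade".
"mine jade" → head "jade", modifier "mine".
"citadel rope" → head "rope", modifier "citadel".
Putting it together: [[island [river glass]] [[mine jade] [citadel rope]]].

[[island [river glass]] [[mine jade] [citadel rope]]]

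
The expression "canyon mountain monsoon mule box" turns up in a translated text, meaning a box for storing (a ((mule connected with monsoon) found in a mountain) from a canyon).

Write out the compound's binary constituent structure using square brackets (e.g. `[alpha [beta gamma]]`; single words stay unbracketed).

Whole compound: head "box", modifier "canyon mountain monsoon mule".
"canyon mountain monsoon mule" → head "mule" (specifically "mountain monsoon mule"), modifier "canyon".
"mountain monsoon mule" → head "mule" (specifically "monsoon mule"), modifier "mountain".
"monsoon mule" → head "mule", modifier "monsoon".
So the structure is [[canyon [mountain [monsoon mule]]] box].

[[canyon [mountain [monsoon mule]]] box]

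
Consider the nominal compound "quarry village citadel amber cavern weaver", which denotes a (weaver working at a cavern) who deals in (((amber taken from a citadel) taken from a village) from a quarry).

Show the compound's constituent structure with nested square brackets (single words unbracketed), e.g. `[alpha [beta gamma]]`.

[[quarry [village [citadel amber]]] [cavern weaver]]

The outermost head in the paraphrase is "weaver" (specifically "cavern weaver"), modified by "quarry village citadel amber".
"quarry village citadel amber" → head "amber" (specifically "village citadel amber"), modifier "quarry".
"village citadel amber" → head "amber" (specifically "citadel amber"), modifier "village".
"citadel amber" → head "amber", modifier "citadel".
"cavern weaver" → head "weaver", modifier "cavern".
Putting it together: [[quarry [village [citadel amber]]] [cavern weaver]].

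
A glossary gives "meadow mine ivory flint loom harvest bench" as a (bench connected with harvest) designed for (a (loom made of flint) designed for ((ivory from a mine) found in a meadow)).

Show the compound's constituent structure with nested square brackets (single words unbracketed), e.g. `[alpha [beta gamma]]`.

At the top level: head "bench" (specifically "harvest bench"); modifier "meadow mine ivory flint loom".
Within "meadow mine ivory flint loom", the head is "loom" (specifically "flint loom") and the modifier is "meadow mine ivory".
Within "meadow mine ivory", the head is "ivory" (specifically "mine ivory") and the modifier is "meadow".
Within "mine ivory", the head is "ivory" and the modifier is "mine".
Within "flint loom", the head is "loom" and the modifier is "flint".
Within "harvest bench", the head is "bench" and the modifier is "harvest".
So the structure is [[[meadow [mine ivory]] [flint loom]] [harvest bench]].

[[[meadow [mine ivory]] [flint loom]] [harvest bench]]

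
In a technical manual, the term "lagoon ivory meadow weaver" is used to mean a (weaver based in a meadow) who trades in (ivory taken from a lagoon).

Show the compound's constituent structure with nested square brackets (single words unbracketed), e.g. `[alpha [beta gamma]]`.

[[lagoon ivory] [meadow weaver]]

At the top level: head "weaver" (specifically "meadow weaver"); modifier "lagoon ivory".
Inside "lagoon ivory": head "ivory", modifier "lagoon".
Inside "meadow weaver": head "weaver", modifier "meadow".
Putting it together: [[lagoon ivory] [meadow weaver]].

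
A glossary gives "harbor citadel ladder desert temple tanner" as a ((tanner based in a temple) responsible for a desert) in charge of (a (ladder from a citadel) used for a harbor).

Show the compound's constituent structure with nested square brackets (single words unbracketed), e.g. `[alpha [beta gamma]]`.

Whole compound: head "tanner" (specifically "desert temple tanner"), modifier "harbor citadel ladder".
Within "harbor citadel ladder", the head is "ladder" (specifically "citadel ladder") and the modifier is "harbor".
Within "citadel ladder", the head is "ladder" and the modifier is "citadel".
Within "desert temple tanner", the head is "tanner" (specifically "temple tanner") and the modifier is "desert".
Within "temple tanner", the head is "tanner" and the modifier is "temple".
Putting it together: [[harbor [citadel ladder]] [desert [temple tanner]]].

[[harbor [citadel ladder]] [desert [temple tanner]]]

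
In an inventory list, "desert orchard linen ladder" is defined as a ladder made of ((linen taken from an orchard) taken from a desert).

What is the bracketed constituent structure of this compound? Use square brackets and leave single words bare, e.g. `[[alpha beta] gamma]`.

The outermost head in the paraphrase is "ladder", modified by "desert orchard linen".
Within "desert orchard linen", the head is "linen" (specifically "orchard linen") and the modifier is "desert".
Within "orchard linen", the head is "linen" and the modifier is "orchard".
Putting it together: [[desert [orchard linen]] ladder].

[[desert [orchard linen]] ladder]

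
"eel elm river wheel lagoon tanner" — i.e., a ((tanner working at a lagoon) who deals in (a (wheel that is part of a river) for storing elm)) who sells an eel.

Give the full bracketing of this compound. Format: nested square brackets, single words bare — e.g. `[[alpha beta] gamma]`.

The outermost head in the paraphrase is "tanner" (specifically "elm river wheel lagoon tanner"), modified by "eel".
"elm river wheel lagoon tanner" → head "tanner" (specifically "lagoon tanner"), modifier "elm river wheel".
"elm river wheel" → head "wheel" (specifically "river wheel"), modifier "elm".
"river wheel" → head "wheel", modifier "river".
"lagoon tanner" → head "tanner", modifier "lagoon".
Putting it together: [eel [[elm [river wheel]] [lagoon tanner]]].

[eel [[elm [river wheel]] [lagoon tanner]]]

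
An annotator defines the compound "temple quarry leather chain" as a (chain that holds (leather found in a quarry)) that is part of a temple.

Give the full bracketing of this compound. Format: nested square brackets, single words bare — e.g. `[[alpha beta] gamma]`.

Overall it is a kind of chain (specifically "quarry leather chain"); the modifier is "temple".
Inside "quarry leather chain": head "chain", modifier "quarry leather".
Inside "quarry leather": head "leather", modifier "quarry".
Putting it together: [temple [[quarry leather] chain]].

[temple [[quarry leather] chain]]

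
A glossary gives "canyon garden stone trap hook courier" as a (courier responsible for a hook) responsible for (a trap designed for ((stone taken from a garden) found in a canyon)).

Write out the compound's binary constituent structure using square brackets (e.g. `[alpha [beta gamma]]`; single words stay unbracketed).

[[[canyon [garden stone]] trap] [hook courier]]

The outermost head in the paraphrase is "courier" (specifically "hook courier"), modified by "canyon garden stone trap".
Within "canyon garden stone trap", the head is "trap" and the modifier is "canyon garden stone".
Within "canyon garden stone", the head is "stone" (specifically "garden stone") and the modifier is "canyon".
Within "garden stone", the head is "stone" and the modifier is "garden".
Within "hook courier", the head is "courier" and the modifier is "hook".
Assembled: [[[canyon [garden stone]] trap] [hook courier]].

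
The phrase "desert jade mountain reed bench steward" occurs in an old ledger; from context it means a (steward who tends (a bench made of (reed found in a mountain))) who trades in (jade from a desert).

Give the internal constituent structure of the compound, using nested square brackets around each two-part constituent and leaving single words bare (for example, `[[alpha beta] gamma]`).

Overall it is a kind of steward (specifically "mountain reed bench steward"); the modifier is "desert jade".
"desert jade" → head "jade", modifier "desert".
"mountain reed bench steward" → head "steward", modifier "mountain reed bench".
"mountain reed bench" → head "bench", modifier "mountain reed".
"mountain reed" → head "reed", modifier "mountain".
So the structure is [[desert jade] [[[mountain reed] bench] steward]].

[[desert jade] [[[mountain reed] bench] steward]]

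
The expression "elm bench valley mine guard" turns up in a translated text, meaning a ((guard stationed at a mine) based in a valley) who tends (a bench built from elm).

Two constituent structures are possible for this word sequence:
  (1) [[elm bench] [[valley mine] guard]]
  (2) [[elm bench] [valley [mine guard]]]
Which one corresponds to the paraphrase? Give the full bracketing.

The paraphrase's head is the "guard" part ("valley mine guard"); its modifier is "elm bench".
That top-level split, carried through the inner groups, gives [[elm bench] [valley [mine guard]]].

[[elm bench] [valley [mine guard]]]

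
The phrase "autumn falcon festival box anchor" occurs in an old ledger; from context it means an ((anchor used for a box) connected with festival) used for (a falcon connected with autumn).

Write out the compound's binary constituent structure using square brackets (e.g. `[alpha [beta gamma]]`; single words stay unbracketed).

[[autumn falcon] [festival [box anchor]]]

Whole compound: head "anchor" (specifically "festival box anchor"), modifier "autumn falcon".
Within "autumn falcon", the head is "falcon" and the modifier is "autumn".
Within "festival box anchor", the head is "anchor" (specifically "box anchor") and the modifier is "festival".
Within "box anchor", the head is "anchor" and the modifier is "box".
So the structure is [[autumn falcon] [festival [box anchor]]].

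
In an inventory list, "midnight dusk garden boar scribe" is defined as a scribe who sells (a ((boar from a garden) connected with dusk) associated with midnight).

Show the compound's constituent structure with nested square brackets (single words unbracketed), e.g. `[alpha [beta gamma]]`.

Overall it is a kind of scribe; the modifier is "midnight dusk garden boar".
Inside "midnight dusk garden boar": head "boar" (specifically "dusk garden boar"), modifier "midnight".
Inside "dusk garden boar": head "boar" (specifically "garden boar"), modifier "dusk".
Inside "garden boar": head "boar", modifier "garden".
So the structure is [[midnight [dusk [garden boar]]] scribe].

[[midnight [dusk [garden boar]]] scribe]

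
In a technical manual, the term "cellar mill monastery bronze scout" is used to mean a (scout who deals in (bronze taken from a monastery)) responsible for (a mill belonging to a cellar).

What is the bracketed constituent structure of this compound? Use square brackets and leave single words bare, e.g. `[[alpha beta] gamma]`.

[[cellar mill] [[monastery bronze] scout]]

The outermost head in the paraphrase is "scout" (specifically "monastery bronze scout"), modified by "cellar mill".
Within "cellar mill", the head is "mill" and the modifier is "cellar".
Within "monastery bronze scout", the head is "scout" and the modifier is "monastery bronze".
Within "monastery bronze", the head is "bronze" and the modifier is "monastery".
Assembled: [[cellar mill] [[monastery bronze] scout]].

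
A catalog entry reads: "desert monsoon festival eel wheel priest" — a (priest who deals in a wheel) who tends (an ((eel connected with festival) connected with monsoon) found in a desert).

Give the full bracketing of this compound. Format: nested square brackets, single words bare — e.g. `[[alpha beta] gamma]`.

[[desert [monsoon [festival eel]]] [wheel priest]]

Whole compound: head "priest" (specifically "wheel priest"), modifier "desert monsoon festival eel".
Within "desert monsoon festival eel", the head is "eel" (specifically "monsoon festival eel") and the modifier is "desert".
Within "monsoon festival eel", the head is "eel" (specifically "festival eel") and the modifier is "monsoon".
Within "festival eel", the head is "eel" and the modifier is "festival".
Within "wheel priest", the head is "priest" and the modifier is "wheel".
Assembled: [[desert [monsoon [festival eel]]] [wheel priest]].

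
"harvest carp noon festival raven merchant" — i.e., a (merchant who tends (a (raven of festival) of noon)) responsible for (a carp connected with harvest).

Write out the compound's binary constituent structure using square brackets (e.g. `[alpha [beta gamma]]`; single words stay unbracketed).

[[harvest carp] [[noon [festival raven]] merchant]]

Whole compound: head "merchant" (specifically "noon festival raven merchant"), modifier "harvest carp".
Within "harvest carp", the head is "carp" and the modifier is "harvest".
Within "noon festival raven merchant", the head is "merchant" and the modifier is "noon festival raven".
Within "noon festival raven", the head is "raven" (specifically "festival raven") and the modifier is "noon".
Within "festival raven", the head is "raven" and the modifier is "festival".
Assembled: [[harvest carp] [[noon [festival raven]] merchant]].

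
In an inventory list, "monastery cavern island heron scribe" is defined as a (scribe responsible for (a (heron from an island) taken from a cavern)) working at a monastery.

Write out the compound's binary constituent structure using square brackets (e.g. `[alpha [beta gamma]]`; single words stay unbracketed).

Whole compound: head "scribe" (specifically "cavern island heron scribe"), modifier "monastery".
Within "cavern island heron scribe", the head is "scribe" and the modifier is "cavern island heron".
Within "cavern island heron", the head is "heron" (specifically "island heron") and the modifier is "cavern".
Within "island heron", the head is "heron" and the modifier is "island".
Assembled: [monastery [[cavern [island heron]] scribe]].

[monastery [[cavern [island heron]] scribe]]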